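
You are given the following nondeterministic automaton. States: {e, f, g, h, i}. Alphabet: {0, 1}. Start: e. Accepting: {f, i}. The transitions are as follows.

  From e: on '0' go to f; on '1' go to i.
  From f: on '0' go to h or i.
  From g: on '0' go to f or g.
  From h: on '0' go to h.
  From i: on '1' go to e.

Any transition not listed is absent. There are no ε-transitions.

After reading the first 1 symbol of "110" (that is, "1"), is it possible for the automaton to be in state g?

Start in {e}.
Read '1': {e} → {i}.
State g is not in {i}.

No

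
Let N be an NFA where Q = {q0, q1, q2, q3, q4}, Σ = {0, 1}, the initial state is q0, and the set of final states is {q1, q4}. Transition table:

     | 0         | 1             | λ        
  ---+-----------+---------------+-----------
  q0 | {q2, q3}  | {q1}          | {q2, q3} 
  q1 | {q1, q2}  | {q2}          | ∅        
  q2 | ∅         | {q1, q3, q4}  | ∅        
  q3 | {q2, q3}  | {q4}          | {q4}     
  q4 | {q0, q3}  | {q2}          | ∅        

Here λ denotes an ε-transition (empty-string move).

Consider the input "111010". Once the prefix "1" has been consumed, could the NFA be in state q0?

Start: ε-closure({q0}) = {q0, q2, q3, q4}.
Read '1': q0→{q1}, q2→{q1, q3, q4}, q3→{q4}, q4→{q2}; now {q1, q2, q3, q4}.
State q0 is not in {q1, q2, q3, q4}.

No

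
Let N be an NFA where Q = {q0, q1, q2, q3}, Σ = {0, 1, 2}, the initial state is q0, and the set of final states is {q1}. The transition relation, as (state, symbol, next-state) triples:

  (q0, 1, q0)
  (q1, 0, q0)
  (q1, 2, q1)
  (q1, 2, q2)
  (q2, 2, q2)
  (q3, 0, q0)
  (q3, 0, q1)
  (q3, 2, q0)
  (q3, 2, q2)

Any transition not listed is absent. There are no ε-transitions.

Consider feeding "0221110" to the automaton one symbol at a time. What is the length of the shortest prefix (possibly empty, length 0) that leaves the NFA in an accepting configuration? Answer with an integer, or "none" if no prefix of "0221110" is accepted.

none

Start in {q0}.
Read '0': q0→∅; now ∅.
The set is empty and remains empty for the remaining 6 symbols.
No reachable set along the way intersects F.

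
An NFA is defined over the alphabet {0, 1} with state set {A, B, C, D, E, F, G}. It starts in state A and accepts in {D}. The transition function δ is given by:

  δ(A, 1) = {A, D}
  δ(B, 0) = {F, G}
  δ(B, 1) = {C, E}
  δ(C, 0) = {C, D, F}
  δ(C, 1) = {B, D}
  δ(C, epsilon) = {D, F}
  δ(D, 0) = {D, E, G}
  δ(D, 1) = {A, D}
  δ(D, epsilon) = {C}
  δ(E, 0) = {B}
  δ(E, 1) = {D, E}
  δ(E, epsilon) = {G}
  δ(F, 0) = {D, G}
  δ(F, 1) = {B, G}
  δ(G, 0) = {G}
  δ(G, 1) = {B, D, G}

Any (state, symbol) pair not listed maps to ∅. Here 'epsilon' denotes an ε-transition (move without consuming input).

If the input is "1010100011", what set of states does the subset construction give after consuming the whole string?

{A, B, C, D, E, F, G}

Start in {A}.
Read '1': A→{A, D}; union {A, D}; ε-closure = {A, C, D, F}.
Read '0': A→∅, C→{C, D, F}, D→{D, E, G}, F→{D, G}; now {C, D, E, F, G}.
Read '1': C→{B, D}, D→{A, D}, E→{D, E}, F→{B, G}, G→{B, D, G}; union {A, B, D, E, G}; ε-closure = {A, B, C, D, E, F, G}.
Read '0': A→∅, B→{F, G}, C→{C, D, F}, D→{D, E, G}, E→{B}, F→{D, G}, G→{G}; now {B, C, D, E, F, G}.
Read '1': B→{C, E}, C→{B, D}, D→{A, D}, E→{D, E}, F→{B, G}, G→{B, D, G}; union {A, B, C, D, E, G}; ε-closure = {A, B, C, D, E, F, G}.
Read '0': A→∅, B→{F, G}, C→{C, D, F}, D→{D, E, G}, E→{B}, F→{D, G}, G→{G}; now {B, C, D, E, F, G}.
Read '0': B→{F, G}, C→{C, D, F}, D→{D, E, G}, E→{B}, F→{D, G}, G→{G}; now {B, C, D, E, F, G}.
Read '0': B→{F, G}, C→{C, D, F}, D→{D, E, G}, E→{B}, F→{D, G}, G→{G}; now {B, C, D, E, F, G}.
Read '1': B→{C, E}, C→{B, D}, D→{A, D}, E→{D, E}, F→{B, G}, G→{B, D, G}; union {A, B, C, D, E, G}; ε-closure = {A, B, C, D, E, F, G}.
Read '1': A→{A, D}, B→{C, E}, C→{B, D}, D→{A, D}, E→{D, E}, F→{B, G}, G→{B, D, G}; union {A, B, C, D, E, G}; ε-closure = {A, B, C, D, E, F, G}.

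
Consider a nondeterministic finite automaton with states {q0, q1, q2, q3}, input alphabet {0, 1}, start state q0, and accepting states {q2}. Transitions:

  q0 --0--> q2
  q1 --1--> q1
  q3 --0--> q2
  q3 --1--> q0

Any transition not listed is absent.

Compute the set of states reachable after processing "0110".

∅

Start in {q0}.
Read '0': q0→{q2}; now {q2}.
Read '1': q2→∅; now ∅.
The set is empty and remains empty for the remaining 2 symbols.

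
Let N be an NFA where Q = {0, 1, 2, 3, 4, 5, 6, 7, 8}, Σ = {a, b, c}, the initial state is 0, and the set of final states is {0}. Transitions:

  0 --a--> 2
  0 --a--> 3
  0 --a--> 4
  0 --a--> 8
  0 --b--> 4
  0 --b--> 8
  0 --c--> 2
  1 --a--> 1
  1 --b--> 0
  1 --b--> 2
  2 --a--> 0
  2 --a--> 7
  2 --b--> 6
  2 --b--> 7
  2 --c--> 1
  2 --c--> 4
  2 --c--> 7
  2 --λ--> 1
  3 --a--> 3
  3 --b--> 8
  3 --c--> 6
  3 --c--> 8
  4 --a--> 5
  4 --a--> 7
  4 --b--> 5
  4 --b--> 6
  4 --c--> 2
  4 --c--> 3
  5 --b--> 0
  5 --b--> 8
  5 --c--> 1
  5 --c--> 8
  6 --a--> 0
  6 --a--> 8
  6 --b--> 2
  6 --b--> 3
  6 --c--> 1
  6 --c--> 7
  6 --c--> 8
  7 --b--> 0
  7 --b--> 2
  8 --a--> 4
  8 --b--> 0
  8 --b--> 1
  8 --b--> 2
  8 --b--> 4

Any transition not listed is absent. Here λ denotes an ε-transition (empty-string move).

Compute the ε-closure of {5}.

{5}

Begin with {5}.
No ε-moves leave this set, so the closure equals the set itself.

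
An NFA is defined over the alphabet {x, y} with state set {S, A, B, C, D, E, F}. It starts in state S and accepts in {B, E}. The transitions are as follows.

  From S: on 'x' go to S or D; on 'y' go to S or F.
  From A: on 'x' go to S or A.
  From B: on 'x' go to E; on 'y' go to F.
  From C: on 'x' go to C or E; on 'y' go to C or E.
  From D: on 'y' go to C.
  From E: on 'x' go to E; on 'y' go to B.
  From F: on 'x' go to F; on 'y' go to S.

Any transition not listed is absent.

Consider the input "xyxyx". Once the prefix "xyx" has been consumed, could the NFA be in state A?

Start in {S}.
Read 'x': {S} → {S, D}.
Read 'y': {S, D} → {S, C, F}.
Read 'x': {S, C, F} → {S, C, D, E, F}.
State A is not in {S, C, D, E, F}.

No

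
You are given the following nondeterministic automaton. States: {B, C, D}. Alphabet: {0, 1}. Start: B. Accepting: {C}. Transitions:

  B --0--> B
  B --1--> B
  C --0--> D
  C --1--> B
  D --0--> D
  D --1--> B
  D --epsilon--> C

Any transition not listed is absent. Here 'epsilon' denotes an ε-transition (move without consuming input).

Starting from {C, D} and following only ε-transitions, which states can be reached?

{C, D}

Begin with {C, D}.
No ε-moves leave this set, so the closure equals the set itself.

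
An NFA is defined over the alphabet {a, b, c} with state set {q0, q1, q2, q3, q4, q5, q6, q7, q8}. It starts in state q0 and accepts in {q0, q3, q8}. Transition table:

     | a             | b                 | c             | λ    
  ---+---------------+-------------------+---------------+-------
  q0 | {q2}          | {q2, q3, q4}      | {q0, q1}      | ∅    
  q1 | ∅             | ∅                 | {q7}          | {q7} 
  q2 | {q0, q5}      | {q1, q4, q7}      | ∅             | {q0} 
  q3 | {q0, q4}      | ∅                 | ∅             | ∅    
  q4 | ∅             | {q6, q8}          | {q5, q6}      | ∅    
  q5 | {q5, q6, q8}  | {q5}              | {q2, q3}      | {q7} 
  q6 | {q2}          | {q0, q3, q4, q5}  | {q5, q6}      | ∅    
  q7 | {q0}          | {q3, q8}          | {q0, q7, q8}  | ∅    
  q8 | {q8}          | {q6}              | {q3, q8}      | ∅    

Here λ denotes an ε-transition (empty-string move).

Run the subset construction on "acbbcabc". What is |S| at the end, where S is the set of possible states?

8

Start in {q0}.
Read 'a': {q0} → {q0, q2}.
Read 'c': {q0, q2} → {q0, q1, q7}.
Read 'b': {q0, q1, q7} → {q0, q2, q3, q4, q8}.
Read 'b': {q0, q2, q3, q4, q8} → {q0, q1, q2, q3, q4, q6, q7, q8}.
Read 'c': {q0, q1, q2, q3, q4, q6, q7, q8} → {q0, q1, q3, q5, q6, q7, q8}.
Read 'a': {q0, q1, q3, q5, q6, q7, q8} → {q0, q2, q4, q5, q6, q7, q8}.
Read 'b': {q0, q2, q4, q5, q6, q7, q8} → {q0, q1, q2, q3, q4, q5, q6, q7, q8}.
Read 'c': {q0, q1, q2, q3, q4, q5, q6, q7, q8} → {q0, q1, q2, q3, q5, q6, q7, q8}.
That set has 8 states.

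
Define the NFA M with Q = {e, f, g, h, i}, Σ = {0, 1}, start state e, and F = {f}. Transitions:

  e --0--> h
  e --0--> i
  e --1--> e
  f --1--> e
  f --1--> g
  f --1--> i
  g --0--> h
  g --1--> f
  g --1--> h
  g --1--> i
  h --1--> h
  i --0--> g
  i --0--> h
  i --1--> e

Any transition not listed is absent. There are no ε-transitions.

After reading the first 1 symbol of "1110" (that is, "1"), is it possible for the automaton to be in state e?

Yes

Start in {e}.
Read '1': e→{e}; now {e}.
State e is in {e}.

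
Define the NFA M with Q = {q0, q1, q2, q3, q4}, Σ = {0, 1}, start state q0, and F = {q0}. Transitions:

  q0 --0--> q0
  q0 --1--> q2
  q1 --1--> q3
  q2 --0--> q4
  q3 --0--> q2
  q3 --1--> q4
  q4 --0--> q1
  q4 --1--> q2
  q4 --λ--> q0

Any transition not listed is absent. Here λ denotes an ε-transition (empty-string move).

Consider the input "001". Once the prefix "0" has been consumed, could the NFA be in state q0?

Yes

Start in {q0}.
Read '0': {q0} → {q0}.
State q0 is in {q0}.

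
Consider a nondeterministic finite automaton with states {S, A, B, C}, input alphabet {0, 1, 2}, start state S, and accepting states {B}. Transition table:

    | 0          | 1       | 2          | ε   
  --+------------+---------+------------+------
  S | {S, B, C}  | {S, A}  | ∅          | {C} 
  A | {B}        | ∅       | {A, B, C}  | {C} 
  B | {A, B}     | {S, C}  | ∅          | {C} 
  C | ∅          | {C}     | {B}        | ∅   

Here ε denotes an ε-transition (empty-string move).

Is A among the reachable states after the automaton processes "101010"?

Start: ε-closure({S}) = {S, C}.
Read '1': {S, C} → {S, A, C}.
Read '0': {S, A, C} → {S, B, C}.
Read '1': {S, B, C} → {S, A, C}.
Read '0': {S, A, C} → {S, B, C}.
Read '1': {S, B, C} → {S, A, C}.
Read '0': {S, A, C} → {S, B, C}.
State A is not in {S, B, C}.

No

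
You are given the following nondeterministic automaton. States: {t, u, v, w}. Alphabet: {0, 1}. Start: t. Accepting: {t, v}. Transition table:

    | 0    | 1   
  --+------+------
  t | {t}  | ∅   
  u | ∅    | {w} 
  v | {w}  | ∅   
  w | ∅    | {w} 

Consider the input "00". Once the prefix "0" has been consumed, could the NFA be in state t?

Start in {t}.
Read '0': t→{t}; now {t}.
State t is in {t}.

Yes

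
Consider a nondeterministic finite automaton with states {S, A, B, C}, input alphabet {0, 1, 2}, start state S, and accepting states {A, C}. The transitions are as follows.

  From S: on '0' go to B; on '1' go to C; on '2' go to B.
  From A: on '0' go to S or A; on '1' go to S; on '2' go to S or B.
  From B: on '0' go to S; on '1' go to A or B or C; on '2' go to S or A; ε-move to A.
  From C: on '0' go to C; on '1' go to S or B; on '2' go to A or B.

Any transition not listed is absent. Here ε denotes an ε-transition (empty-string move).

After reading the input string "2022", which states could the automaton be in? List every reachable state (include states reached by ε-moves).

Start in {S}.
Read '2': S→{B}; union {B}; ε-closure = {A, B}.
Read '0': A→{S, A}, B→{S}; now {S, A}.
Read '2': S→{B}, A→{S, B}; union {S, B}; ε-closure = {S, A, B}.
Read '2': S→{B}, A→{S, B}, B→{S, A}; now {S, A, B}.

{S, A, B}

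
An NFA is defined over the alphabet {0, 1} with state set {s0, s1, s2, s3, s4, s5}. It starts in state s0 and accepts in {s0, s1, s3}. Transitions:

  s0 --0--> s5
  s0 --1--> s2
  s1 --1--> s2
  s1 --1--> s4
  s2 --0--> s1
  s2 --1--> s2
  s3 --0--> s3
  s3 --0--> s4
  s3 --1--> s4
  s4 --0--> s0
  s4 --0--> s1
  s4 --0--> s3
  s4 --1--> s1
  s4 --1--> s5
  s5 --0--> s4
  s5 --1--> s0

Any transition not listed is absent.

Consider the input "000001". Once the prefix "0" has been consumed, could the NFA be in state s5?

Start in {s0}.
Read '0': s0→{s5}; now {s5}.
State s5 is in {s5}.

Yes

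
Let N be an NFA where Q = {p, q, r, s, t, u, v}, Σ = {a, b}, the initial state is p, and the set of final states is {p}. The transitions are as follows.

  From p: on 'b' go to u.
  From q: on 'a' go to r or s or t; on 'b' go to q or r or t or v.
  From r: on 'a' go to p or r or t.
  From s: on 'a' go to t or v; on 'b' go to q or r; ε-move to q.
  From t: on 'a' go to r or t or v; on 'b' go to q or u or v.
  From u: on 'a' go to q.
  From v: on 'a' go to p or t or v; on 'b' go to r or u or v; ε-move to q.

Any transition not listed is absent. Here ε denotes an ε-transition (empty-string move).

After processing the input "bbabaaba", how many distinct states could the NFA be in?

Start in {p}.
Read 'b': {p} → {u}.
Read 'b': {u} → ∅.
The set is empty and remains empty for the remaining 6 symbols.
That set has 0 states.

0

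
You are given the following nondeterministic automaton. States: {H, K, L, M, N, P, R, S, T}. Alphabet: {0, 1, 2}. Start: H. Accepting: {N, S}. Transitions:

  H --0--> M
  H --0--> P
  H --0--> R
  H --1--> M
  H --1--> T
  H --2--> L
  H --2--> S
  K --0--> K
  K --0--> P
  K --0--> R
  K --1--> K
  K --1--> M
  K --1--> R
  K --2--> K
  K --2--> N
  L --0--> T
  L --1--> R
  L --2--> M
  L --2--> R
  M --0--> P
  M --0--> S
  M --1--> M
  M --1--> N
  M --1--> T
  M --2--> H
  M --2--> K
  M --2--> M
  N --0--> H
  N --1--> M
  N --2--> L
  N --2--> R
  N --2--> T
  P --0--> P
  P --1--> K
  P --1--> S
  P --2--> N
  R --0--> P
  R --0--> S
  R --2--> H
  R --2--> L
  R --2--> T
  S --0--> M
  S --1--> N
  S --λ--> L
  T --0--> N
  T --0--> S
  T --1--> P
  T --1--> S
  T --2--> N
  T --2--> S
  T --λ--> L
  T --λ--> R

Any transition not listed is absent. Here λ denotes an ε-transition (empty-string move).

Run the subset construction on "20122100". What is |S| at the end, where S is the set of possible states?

Start in {H}.
Read '2': H→{L, S}; now {L, S}.
Read '0': L→{T}, S→{M}; union {M, T}; ε-closure = {L, M, R, T}.
Read '1': L→{R}, M→{M, N, T}, R→∅, T→{P, S}; union {M, N, P, R, S, T}; ε-closure = {L, M, N, P, R, S, T}.
Read '2': L→{M, R}, M→{H, K, M}, N→{L, R, T}, P→{N}, R→{H, L, T}, S→∅, T→{N, S}; now {H, K, L, M, N, R, S, T}.
Read '2': H→{L, S}, K→{K, N}, L→{M, R}, M→{H, K, M}, N→{L, R, T}, R→{H, L, T}, S→∅, T→{N, S}; now {H, K, L, M, N, R, S, T}.
Read '1': H→{M, T}, K→{K, M, R}, L→{R}, M→{M, N, T}, N→{M}, R→∅, S→{N}, T→{P, S}; union {K, M, N, P, R, S, T}; ε-closure = {K, L, M, N, P, R, S, T}.
Read '0': K→{K, P, R}, L→{T}, M→{P, S}, N→{H}, P→{P}, R→{P, S}, S→{M}, T→{N, S}; union {H, K, M, N, P, R, S, T}; ε-closure = {H, K, L, M, N, P, R, S, T}.
Read '0': H→{M, P, R}, K→{K, P, R}, L→{T}, M→{P, S}, N→{H}, P→{P}, R→{P, S}, S→{M}, T→{N, S}; union {H, K, M, N, P, R, S, T}; ε-closure = {H, K, L, M, N, P, R, S, T}.
That set has 9 states.

9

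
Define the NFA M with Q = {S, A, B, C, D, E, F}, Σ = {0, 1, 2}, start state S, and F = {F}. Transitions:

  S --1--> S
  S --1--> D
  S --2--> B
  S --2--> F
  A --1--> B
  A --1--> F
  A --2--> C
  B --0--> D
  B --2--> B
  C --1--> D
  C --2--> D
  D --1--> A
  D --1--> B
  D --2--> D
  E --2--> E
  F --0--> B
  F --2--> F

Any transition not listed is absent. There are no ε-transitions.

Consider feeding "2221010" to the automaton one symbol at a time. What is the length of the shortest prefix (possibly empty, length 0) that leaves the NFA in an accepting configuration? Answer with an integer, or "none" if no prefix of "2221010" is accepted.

1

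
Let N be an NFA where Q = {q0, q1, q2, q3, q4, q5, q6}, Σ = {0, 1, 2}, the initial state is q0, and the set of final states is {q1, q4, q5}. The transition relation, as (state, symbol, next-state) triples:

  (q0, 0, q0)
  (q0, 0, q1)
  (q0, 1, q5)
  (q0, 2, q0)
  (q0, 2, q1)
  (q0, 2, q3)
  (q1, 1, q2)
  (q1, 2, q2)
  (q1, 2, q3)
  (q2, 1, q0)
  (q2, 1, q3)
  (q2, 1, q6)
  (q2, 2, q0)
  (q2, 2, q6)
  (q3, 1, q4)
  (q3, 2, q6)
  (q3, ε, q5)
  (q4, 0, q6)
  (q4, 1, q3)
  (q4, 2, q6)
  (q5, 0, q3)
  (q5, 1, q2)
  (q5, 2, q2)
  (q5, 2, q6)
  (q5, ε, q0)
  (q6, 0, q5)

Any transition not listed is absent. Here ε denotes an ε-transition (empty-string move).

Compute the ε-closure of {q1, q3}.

{q0, q1, q3, q5}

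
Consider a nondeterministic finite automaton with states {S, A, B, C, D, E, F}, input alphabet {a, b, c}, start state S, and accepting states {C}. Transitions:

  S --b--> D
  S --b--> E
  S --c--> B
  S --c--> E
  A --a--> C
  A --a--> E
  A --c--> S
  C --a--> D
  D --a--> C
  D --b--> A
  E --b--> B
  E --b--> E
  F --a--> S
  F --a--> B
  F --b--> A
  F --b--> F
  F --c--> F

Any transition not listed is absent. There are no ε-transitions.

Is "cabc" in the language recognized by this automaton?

Start in {S}.
Read 'c': {S} → {B, E}.
Read 'a': {B, E} → ∅.
The set is empty and remains empty for the remaining 2 symbols.
The final set ∅ contains no accepting state.

No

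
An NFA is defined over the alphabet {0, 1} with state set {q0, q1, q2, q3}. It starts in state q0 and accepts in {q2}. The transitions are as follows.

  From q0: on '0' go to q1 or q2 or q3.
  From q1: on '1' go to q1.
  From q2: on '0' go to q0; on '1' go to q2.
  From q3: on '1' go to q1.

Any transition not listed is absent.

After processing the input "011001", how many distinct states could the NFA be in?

2

Start in {q0}.
Read '0': {q0} → {q1, q2, q3}.
Read '1': {q1, q2, q3} → {q1, q2}.
Read '1': {q1, q2} → {q1, q2}.
Read '0': {q1, q2} → {q0}.
Read '0': {q0} → {q1, q2, q3}.
Read '1': {q1, q2, q3} → {q1, q2}.
That set has 2 states.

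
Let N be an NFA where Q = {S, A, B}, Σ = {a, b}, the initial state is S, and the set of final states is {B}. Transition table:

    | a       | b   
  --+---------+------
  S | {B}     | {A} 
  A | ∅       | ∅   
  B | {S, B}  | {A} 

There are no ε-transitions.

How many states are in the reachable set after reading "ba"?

0

Start in {S}.
Read 'b': S→{A}; now {A}.
Read 'a': A→∅; now ∅.
That set has 0 states.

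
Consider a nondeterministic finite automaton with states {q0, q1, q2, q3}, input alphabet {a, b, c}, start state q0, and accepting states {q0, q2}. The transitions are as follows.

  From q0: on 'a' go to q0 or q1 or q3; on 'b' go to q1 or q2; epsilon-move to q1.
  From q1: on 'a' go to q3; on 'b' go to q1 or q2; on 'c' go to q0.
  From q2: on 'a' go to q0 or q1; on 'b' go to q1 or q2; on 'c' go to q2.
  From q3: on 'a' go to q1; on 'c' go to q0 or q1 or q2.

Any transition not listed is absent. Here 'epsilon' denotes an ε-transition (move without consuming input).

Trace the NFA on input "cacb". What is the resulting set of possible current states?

{q1, q2}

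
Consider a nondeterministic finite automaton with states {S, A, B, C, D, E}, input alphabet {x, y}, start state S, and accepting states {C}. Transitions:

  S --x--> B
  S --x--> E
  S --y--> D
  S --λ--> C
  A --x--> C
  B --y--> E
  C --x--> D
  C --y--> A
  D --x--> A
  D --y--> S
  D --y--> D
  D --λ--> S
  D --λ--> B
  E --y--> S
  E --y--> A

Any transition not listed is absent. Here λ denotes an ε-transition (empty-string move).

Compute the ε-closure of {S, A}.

Begin with {S, A}.
ε-move S → C; add C.

{S, A, C}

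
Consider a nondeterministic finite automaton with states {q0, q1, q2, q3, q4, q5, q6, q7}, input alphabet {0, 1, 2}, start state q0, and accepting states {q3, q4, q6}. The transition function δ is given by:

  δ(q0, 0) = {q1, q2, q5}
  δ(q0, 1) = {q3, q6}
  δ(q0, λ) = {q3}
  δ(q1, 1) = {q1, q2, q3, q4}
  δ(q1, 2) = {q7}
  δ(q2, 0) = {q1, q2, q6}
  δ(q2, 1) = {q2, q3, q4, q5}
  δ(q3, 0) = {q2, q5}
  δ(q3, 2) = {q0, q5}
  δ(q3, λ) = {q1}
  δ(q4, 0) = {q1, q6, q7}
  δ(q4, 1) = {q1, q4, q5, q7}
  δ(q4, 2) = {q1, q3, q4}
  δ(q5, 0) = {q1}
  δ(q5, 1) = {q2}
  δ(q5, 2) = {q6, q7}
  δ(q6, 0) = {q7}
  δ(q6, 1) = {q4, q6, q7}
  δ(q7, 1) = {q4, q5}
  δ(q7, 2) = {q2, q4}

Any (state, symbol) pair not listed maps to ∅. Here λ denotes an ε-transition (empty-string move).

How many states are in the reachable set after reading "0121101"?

Start: ε-closure({q0}) = {q0, q1, q3}.
Read '0': q0→{q1, q2, q5}, q1→∅, q3→{q2, q5}; now {q1, q2, q5}.
Read '1': q1→{q1, q2, q3, q4}, q2→{q2, q3, q4, q5}, q5→{q2}; now {q1, q2, q3, q4, q5}.
Read '2': q1→{q7}, q2→∅, q3→{q0, q5}, q4→{q1, q3, q4}, q5→{q6, q7}; now {q0, q1, q3, q4, q5, q6, q7}.
Read '1': q0→{q3, q6}, q1→{q1, q2, q3, q4}, q3→∅, q4→{q1, q4, q5, q7}, q5→{q2}, q6→{q4, q6, q7}, q7→{q4, q5}; now {q1, q2, q3, q4, q5, q6, q7}.
Read '1': q1→{q1, q2, q3, q4}, q2→{q2, q3, q4, q5}, q3→∅, q4→{q1, q4, q5, q7}, q5→{q2}, q6→{q4, q6, q7}, q7→{q4, q5}; now {q1, q2, q3, q4, q5, q6, q7}.
Read '0': q1→∅, q2→{q1, q2, q6}, q3→{q2, q5}, q4→{q1, q6, q7}, q5→{q1}, q6→{q7}, q7→∅; now {q1, q2, q5, q6, q7}.
Read '1': q1→{q1, q2, q3, q4}, q2→{q2, q3, q4, q5}, q5→{q2}, q6→{q4, q6, q7}, q7→{q4, q5}; now {q1, q2, q3, q4, q5, q6, q7}.
That set has 7 states.

7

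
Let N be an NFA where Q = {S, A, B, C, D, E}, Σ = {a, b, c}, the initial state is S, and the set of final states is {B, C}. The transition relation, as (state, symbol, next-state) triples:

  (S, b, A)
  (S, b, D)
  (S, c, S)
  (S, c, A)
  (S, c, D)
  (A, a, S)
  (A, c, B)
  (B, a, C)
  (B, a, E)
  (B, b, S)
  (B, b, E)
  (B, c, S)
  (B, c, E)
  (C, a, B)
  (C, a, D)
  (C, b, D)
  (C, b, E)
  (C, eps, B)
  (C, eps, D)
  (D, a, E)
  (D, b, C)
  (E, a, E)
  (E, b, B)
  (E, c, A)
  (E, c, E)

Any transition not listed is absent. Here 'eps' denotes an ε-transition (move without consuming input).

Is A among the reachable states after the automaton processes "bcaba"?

No

Start in {S}.
Read 'b': {S} → {A, D}.
Read 'c': {A, D} → {B}.
Read 'a': {B} → {B, C, D, E}.
Read 'b': {B, C, D, E} → {S, B, C, D, E}.
Read 'a': {S, B, C, D, E} → {B, C, D, E}.
State A is not in {B, C, D, E}.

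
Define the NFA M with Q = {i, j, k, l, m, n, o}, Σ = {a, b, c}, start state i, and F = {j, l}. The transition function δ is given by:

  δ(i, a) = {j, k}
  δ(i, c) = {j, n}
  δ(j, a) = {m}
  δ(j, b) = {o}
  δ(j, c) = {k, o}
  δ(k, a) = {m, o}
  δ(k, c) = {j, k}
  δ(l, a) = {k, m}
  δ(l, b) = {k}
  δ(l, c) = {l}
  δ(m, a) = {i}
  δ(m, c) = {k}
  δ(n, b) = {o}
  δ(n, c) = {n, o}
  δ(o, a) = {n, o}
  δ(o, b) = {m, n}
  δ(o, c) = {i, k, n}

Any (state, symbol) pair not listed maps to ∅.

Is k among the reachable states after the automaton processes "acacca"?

Yes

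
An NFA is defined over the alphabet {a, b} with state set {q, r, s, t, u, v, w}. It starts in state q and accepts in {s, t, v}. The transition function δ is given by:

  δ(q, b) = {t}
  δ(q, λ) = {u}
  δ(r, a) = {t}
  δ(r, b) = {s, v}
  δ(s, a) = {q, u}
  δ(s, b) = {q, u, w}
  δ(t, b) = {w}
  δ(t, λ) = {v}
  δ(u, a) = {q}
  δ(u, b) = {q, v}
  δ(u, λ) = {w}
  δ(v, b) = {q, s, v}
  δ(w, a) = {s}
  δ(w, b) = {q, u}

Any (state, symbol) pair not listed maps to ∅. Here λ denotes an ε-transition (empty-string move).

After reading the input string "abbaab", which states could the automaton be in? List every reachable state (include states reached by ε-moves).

{q, t, u, v, w}

Start: ε-closure({q}) = {q, u, w}.
Read 'a': q→∅, u→{q}, w→{s}; union {q, s}; ε-closure = {q, s, u, w}.
Read 'b': q→{t}, s→{q, u, w}, u→{q, v}, w→{q, u}; now {q, t, u, v, w}.
Read 'b': q→{t}, t→{w}, u→{q, v}, v→{q, s, v}, w→{q, u}; now {q, s, t, u, v, w}.
Read 'a': q→∅, s→{q, u}, t→∅, u→{q}, v→∅, w→{s}; union {q, s, u}; ε-closure = {q, s, u, w}.
Read 'a': q→∅, s→{q, u}, u→{q}, w→{s}; union {q, s, u}; ε-closure = {q, s, u, w}.
Read 'b': q→{t}, s→{q, u, w}, u→{q, v}, w→{q, u}; now {q, t, u, v, w}.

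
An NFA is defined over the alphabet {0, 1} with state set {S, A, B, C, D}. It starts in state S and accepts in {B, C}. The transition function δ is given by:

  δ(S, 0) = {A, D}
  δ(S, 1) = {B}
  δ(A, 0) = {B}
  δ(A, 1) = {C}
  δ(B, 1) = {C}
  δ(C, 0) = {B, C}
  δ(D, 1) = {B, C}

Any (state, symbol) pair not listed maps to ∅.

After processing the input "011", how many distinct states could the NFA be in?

1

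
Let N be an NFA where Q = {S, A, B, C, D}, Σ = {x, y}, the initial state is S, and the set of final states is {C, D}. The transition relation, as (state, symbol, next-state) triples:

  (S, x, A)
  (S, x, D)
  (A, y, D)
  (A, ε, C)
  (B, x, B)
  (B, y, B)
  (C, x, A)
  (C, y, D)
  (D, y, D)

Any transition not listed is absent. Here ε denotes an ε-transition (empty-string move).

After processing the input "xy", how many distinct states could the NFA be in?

Start in {S}.
Read 'x': {S} → {A, C, D}.
Read 'y': {A, C, D} → {D}.
That set has 1 state.

1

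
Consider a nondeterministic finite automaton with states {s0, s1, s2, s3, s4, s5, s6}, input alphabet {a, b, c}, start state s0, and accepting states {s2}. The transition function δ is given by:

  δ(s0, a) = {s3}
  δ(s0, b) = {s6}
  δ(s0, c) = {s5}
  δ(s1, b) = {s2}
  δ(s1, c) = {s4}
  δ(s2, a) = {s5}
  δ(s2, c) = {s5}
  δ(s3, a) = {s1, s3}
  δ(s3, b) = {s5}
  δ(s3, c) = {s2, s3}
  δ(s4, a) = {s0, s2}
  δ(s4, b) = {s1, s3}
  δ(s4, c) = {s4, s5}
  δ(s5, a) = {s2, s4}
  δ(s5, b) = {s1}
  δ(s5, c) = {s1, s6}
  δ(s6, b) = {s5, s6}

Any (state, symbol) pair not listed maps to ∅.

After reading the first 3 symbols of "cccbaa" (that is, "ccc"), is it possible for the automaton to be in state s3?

No

Start in {s0}.
Read 'c': {s0} → {s5}.
Read 'c': {s5} → {s1, s6}.
Read 'c': {s1, s6} → {s4}.
State s3 is not in {s4}.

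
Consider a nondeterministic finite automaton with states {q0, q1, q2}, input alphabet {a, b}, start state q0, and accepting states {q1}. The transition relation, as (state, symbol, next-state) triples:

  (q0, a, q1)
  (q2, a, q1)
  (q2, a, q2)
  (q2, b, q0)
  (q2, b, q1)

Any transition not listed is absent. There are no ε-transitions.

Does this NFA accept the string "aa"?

Start in {q0}.
Read 'a': {q0} → {q1}.
Read 'a': {q1} → ∅.
The final set ∅ contains no accepting state.

No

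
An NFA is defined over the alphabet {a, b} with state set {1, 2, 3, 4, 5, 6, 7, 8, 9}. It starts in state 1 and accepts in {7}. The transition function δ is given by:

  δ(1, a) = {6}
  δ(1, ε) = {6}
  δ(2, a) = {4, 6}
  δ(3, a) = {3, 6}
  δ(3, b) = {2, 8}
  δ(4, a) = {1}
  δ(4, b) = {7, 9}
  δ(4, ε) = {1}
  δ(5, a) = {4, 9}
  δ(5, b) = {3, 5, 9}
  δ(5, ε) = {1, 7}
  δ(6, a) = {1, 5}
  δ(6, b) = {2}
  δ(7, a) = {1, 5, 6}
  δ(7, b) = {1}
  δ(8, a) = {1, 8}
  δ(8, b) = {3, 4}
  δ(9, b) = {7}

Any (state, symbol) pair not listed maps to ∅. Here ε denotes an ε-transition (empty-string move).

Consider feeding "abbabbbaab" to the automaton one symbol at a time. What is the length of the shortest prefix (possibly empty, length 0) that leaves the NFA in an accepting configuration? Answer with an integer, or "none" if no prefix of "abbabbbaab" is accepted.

Start: ε-closure({1}) = {1, 6}.
Read 'a': 1→{6}, 6→{1, 5}; union {1, 5, 6}; ε-closure = {1, 5, 6, 7}.
None of the earlier sets intersect F, but {1, 5, 6, 7} does.

1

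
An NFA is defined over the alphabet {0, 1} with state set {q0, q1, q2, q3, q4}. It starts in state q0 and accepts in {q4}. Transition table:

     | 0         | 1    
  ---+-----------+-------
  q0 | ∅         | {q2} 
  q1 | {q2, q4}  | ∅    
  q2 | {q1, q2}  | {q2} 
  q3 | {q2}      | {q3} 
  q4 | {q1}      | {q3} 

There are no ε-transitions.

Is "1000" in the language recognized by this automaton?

Yes

Start in {q0}.
Read '1': q0→{q2}; now {q2}.
Read '0': q2→{q1, q2}; now {q1, q2}.
Read '0': q1→{q2, q4}, q2→{q1, q2}; now {q1, q2, q4}.
Read '0': q1→{q2, q4}, q2→{q1, q2}, q4→{q1}; now {q1, q2, q4}.
The final set {q1, q2, q4} contains the accepting state q4.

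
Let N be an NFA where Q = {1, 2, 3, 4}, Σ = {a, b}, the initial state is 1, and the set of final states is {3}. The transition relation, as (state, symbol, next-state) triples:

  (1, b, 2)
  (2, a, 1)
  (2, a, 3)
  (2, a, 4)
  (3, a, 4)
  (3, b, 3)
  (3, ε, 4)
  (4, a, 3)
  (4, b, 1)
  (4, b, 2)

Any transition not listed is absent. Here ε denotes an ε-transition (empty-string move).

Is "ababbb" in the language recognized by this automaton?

Start in {1}.
Read 'a': {1} → ∅.
The set is empty and remains empty for the remaining 5 symbols.
The final set ∅ contains no accepting state.

No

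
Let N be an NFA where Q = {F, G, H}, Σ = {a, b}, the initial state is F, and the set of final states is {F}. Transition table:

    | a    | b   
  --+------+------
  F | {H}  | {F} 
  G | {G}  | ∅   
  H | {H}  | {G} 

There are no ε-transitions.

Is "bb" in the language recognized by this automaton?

Yes

Start in {F}.
Read 'b': F→{F}; now {F}.
Read 'b': F→{F}; now {F}.
The final set {F} contains the accepting state F.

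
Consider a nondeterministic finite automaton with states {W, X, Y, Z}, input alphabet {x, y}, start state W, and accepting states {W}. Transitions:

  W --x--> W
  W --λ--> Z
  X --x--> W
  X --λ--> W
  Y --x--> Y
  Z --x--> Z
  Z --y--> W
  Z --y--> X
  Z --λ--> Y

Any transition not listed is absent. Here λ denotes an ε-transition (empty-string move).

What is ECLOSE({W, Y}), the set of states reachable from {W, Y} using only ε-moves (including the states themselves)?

{W, Y, Z}

Begin with {W, Y}.
ε-move W → Z; add Z.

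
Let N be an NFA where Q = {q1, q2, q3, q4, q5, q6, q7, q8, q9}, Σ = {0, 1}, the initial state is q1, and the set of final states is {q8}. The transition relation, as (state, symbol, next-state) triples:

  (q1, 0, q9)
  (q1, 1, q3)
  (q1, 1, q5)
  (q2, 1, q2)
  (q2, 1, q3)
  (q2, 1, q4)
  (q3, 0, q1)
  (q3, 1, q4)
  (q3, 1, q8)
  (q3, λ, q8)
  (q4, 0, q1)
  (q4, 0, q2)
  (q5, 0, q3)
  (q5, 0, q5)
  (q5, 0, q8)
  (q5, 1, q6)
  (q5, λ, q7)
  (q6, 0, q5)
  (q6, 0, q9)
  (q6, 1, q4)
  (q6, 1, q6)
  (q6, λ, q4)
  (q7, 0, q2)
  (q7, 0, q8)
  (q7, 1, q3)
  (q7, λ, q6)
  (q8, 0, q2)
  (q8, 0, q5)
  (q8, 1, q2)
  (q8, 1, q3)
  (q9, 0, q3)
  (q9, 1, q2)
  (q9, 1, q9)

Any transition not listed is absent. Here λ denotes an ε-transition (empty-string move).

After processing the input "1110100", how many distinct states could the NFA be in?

Start in {q1}.
Read '1': {q1} → {q3, q4, q5, q6, q7, q8}.
Read '1': {q3, q4, q5, q6, q7, q8} → {q2, q3, q4, q6, q8}.
Read '1': {q2, q3, q4, q6, q8} → {q2, q3, q4, q6, q8}.
Read '0': {q2, q3, q4, q6, q8} → {q1, q2, q4, q5, q6, q7, q9}.
Read '1': {q1, q2, q4, q5, q6, q7, q9} → {q2, q3, q4, q5, q6, q7, q8, q9}.
Read '0': {q2, q3, q4, q5, q6, q7, q8, q9} → {q1, q2, q3, q4, q5, q6, q7, q8, q9}.
Read '0': {q1, q2, q3, q4, q5, q6, q7, q8, q9} → {q1, q2, q3, q4, q5, q6, q7, q8, q9}.
That set has 9 states.

9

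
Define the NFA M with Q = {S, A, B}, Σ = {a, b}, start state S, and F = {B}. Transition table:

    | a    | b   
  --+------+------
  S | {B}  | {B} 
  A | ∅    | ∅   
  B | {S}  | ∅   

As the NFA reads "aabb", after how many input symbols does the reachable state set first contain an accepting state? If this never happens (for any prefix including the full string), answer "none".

Start in {S}.
Read 'a': {S} → {B}.
None of the earlier sets intersect F, but {B} does.

1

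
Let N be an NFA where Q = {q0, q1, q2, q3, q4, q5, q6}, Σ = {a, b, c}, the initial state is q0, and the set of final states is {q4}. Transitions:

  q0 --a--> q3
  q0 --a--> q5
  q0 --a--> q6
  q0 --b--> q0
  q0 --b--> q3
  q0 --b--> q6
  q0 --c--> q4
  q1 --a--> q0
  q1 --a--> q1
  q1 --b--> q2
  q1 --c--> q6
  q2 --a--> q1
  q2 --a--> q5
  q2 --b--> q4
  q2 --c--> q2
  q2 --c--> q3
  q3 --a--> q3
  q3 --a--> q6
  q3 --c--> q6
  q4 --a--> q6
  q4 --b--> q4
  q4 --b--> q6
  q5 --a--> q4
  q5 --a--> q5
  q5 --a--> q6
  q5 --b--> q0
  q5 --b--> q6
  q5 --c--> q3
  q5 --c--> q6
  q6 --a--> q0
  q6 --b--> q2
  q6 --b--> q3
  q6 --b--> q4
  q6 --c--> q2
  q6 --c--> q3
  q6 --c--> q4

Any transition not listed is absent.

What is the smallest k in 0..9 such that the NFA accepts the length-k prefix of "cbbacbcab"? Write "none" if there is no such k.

1

Start in {q0}.
Read 'c': {q0} → {q4}.
None of the earlier sets intersect F, but {q4} does.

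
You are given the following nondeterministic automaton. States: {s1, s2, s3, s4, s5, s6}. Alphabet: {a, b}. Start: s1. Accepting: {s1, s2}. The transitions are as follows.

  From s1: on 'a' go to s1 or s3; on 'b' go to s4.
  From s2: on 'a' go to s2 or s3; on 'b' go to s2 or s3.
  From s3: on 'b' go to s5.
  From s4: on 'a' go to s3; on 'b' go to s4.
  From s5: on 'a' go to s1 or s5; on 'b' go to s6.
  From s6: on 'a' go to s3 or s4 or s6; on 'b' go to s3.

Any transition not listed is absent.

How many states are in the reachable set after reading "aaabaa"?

Start in {s1}.
Read 'a': s1→{s1, s3}; now {s1, s3}.
Read 'a': s1→{s1, s3}, s3→∅; now {s1, s3}.
Read 'a': s1→{s1, s3}, s3→∅; now {s1, s3}.
Read 'b': s1→{s4}, s3→{s5}; now {s4, s5}.
Read 'a': s4→{s3}, s5→{s1, s5}; now {s1, s3, s5}.
Read 'a': s1→{s1, s3}, s3→∅, s5→{s1, s5}; now {s1, s3, s5}.
That set has 3 states.

3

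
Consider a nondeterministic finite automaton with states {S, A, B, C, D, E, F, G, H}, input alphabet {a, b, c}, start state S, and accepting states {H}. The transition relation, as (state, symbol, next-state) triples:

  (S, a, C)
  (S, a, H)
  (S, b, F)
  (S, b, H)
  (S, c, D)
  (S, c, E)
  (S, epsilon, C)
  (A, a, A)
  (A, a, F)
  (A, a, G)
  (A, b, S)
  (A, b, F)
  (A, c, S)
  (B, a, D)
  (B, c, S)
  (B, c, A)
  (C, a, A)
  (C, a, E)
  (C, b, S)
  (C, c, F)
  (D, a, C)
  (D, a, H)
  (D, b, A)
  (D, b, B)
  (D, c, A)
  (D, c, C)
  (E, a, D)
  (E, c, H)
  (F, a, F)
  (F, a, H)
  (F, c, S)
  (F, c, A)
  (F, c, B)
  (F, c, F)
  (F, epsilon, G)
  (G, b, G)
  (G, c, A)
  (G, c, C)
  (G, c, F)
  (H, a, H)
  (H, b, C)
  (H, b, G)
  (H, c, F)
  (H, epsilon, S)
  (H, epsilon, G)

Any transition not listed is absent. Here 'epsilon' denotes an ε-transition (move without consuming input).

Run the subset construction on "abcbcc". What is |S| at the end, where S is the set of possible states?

9

Start: ε-closure({S}) = {S, C}.
Read 'a': S→{C, H}, C→{A, E}; union {A, C, E, H}; ε-closure = {S, A, C, E, G, H}.
Read 'b': S→{F, H}, A→{S, F}, C→{S}, E→∅, G→{G}, H→{C, G}; now {S, C, F, G, H}.
Read 'c': S→{D, E}, C→{F}, F→{S, A, B, F}, G→{A, C, F}, H→{F}; union {S, A, B, C, D, E, F}; ε-closure = {S, A, B, C, D, E, F, G}.
Read 'b': S→{F, H}, A→{S, F}, B→∅, C→{S}, D→{A, B}, E→∅, F→∅, G→{G}; union {S, A, B, F, G, H}; ε-closure = {S, A, B, C, F, G, H}.
Read 'c': S→{D, E}, A→{S}, B→{S, A}, C→{F}, F→{S, A, B, F}, G→{A, C, F}, H→{F}; union {S, A, B, C, D, E, F}; ε-closure = {S, A, B, C, D, E, F, G}.
Read 'c': S→{D, E}, A→{S}, B→{S, A}, C→{F}, D→{A, C}, E→{H}, F→{S, A, B, F}, G→{A, C, F}; union {S, A, B, C, D, E, F, H}; ε-closure = {S, A, B, C, D, E, F, G, H}.
That set has 9 states.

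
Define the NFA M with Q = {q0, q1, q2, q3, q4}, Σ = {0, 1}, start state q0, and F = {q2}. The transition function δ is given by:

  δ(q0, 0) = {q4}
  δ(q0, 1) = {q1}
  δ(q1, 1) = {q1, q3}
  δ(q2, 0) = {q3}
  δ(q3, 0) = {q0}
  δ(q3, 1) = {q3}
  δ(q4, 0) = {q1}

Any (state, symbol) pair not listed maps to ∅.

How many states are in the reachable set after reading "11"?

2

Start in {q0}.
Read '1': {q0} → {q1}.
Read '1': {q1} → {q1, q3}.
That set has 2 states.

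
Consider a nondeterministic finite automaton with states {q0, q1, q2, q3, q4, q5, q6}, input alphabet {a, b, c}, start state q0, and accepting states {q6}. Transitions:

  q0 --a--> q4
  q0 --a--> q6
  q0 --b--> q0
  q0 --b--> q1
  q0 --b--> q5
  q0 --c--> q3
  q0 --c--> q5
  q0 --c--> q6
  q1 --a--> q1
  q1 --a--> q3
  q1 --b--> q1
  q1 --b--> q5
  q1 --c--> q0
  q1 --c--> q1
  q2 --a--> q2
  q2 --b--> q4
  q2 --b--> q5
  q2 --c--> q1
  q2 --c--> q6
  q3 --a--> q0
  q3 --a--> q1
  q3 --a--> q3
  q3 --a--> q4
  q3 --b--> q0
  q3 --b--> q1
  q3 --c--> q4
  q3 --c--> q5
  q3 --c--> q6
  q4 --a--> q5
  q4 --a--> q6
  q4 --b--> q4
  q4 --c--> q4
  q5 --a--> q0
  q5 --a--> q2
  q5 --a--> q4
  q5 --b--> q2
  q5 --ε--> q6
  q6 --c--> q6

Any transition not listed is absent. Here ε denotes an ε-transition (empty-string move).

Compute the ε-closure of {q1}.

Begin with {q1}.
No ε-moves leave this set, so the closure equals the set itself.

{q1}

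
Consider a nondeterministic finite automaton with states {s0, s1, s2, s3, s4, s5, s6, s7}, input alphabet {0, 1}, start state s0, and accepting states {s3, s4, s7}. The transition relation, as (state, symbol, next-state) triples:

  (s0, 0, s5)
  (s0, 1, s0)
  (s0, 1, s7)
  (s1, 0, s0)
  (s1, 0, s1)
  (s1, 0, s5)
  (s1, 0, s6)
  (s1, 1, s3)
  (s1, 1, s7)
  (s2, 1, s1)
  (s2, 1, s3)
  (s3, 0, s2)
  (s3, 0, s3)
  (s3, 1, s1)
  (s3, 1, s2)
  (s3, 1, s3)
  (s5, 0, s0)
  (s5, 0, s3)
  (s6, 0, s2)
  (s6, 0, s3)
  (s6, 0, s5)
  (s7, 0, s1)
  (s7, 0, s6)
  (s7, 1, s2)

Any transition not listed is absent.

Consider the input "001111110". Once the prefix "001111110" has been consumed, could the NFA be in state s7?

No

Start in {s0}.
Read '0': s0→{s5}; now {s5}.
Read '0': s5→{s0, s3}; now {s0, s3}.
Read '1': s0→{s0, s7}, s3→{s1, s2, s3}; now {s0, s1, s2, s3, s7}.
Read '1': s0→{s0, s7}, s1→{s3, s7}, s2→{s1, s3}, s3→{s1, s2, s3}, s7→{s2}; now {s0, s1, s2, s3, s7}.
Read '1': s0→{s0, s7}, s1→{s3, s7}, s2→{s1, s3}, s3→{s1, s2, s3}, s7→{s2}; now {s0, s1, s2, s3, s7}.
Read '1': s0→{s0, s7}, s1→{s3, s7}, s2→{s1, s3}, s3→{s1, s2, s3}, s7→{s2}; now {s0, s1, s2, s3, s7}.
Read '1': s0→{s0, s7}, s1→{s3, s7}, s2→{s1, s3}, s3→{s1, s2, s3}, s7→{s2}; now {s0, s1, s2, s3, s7}.
Read '1': s0→{s0, s7}, s1→{s3, s7}, s2→{s1, s3}, s3→{s1, s2, s3}, s7→{s2}; now {s0, s1, s2, s3, s7}.
Read '0': s0→{s5}, s1→{s0, s1, s5, s6}, s2→∅, s3→{s2, s3}, s7→{s1, s6}; now {s0, s1, s2, s3, s5, s6}.
State s7 is not in {s0, s1, s2, s3, s5, s6}.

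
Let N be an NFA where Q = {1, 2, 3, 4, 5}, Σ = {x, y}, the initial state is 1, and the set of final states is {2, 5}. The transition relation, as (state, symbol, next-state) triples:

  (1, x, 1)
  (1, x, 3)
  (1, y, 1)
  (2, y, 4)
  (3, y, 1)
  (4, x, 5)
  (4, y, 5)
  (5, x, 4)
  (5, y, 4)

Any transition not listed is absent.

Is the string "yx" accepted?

No

Start in {1}.
Read 'y': {1} → {1}.
Read 'x': {1} → {1, 3}.
The final set {1, 3} contains no accepting state.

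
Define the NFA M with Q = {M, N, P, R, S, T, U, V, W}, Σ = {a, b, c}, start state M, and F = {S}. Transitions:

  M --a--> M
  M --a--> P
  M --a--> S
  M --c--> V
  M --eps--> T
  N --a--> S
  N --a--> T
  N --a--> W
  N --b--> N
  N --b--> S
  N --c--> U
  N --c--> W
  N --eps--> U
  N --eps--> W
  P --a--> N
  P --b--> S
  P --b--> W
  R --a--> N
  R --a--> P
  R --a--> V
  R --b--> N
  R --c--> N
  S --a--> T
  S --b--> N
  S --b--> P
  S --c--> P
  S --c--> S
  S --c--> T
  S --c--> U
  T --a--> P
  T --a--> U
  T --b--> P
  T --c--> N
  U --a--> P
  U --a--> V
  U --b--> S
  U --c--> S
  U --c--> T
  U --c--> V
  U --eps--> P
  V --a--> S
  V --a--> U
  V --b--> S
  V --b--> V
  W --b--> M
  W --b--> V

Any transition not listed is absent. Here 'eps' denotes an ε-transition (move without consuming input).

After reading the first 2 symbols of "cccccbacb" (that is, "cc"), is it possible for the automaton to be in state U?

Yes

Start: ε-closure({M}) = {M, T}.
Read 'c': {M, T} → {N, P, U, V, W}.
Read 'c': {N, P, U, V, W} → {P, S, T, U, V, W}.
State U is in {P, S, T, U, V, W}.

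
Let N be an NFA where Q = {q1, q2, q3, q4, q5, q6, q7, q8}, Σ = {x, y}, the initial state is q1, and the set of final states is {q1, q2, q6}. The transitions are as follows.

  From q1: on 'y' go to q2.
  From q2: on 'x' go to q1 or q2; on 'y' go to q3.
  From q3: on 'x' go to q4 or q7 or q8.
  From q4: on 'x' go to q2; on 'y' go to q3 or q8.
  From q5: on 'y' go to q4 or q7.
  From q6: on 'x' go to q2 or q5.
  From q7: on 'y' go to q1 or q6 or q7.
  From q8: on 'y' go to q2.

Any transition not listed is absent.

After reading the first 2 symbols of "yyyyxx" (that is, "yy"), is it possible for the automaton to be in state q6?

No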